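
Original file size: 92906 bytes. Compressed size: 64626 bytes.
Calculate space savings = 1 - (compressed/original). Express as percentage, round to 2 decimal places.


ratio = compressed/original = 64626/92906 = 0.695606
savings = 1 - ratio = 1 - 0.695606 = 0.304394
as a percentage: 0.304394 * 100 = 30.44%

Space savings = 1 - 64626/92906 = 30.44%


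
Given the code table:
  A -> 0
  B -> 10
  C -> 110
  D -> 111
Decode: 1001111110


Decoding:
10 -> B
0 -> A
111 -> D
111 -> D
0 -> A


Result: BADDA


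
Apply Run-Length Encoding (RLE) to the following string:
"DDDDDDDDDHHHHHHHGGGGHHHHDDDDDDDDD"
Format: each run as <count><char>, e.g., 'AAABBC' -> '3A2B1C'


Scanning runs left to right:
  i=0: run of 'D' x 9 -> '9D'
  i=9: run of 'H' x 7 -> '7H'
  i=16: run of 'G' x 4 -> '4G'
  i=20: run of 'H' x 4 -> '4H'
  i=24: run of 'D' x 9 -> '9D'

RLE = 9D7H4G4H9D


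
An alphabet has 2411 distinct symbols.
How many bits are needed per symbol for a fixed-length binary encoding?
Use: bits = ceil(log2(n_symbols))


log2(2411) = 11.2354
Bracket: 2^11 = 2048 < 2411 <= 2^12 = 4096
So ceil(log2(2411)) = 12

bits = ceil(log2(2411)) = ceil(11.2354) = 12 bits


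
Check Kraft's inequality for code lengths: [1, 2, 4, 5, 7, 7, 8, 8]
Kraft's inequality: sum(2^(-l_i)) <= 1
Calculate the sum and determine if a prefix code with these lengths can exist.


Sum = 2^(-1) + 2^(-2) + 2^(-4) + 2^(-5) + 2^(-7) + 2^(-7) + 2^(-8) + 2^(-8)
    = 0.5 + 0.25 + 0.0625 + 0.03125 + 0.0078125 + 0.0078125 + 0.00390625 + 0.00390625
    = 222/256 = 0.8671875
Since 0.8671875 <= 1, Kraft's inequality IS satisfied.
A prefix code with these lengths CAN exist.

Kraft sum = 0.8671875. Satisfied.


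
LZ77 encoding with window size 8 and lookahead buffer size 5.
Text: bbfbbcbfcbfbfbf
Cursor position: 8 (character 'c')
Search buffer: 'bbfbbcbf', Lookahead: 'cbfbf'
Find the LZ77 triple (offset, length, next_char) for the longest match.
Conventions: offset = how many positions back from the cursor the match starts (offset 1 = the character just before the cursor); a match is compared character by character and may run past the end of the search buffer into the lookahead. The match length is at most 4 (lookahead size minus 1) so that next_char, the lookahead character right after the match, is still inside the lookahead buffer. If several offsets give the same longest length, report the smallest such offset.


Try each offset into the search buffer:
  offset=1 (pos 7, char 'f'): match length 0
  offset=2 (pos 6, char 'b'): match length 0
  offset=3 (pos 5, char 'c'): match length 3
  offset=4 (pos 4, char 'b'): match length 0
  offset=5 (pos 3, char 'b'): match length 0
  offset=6 (pos 2, char 'f'): match length 0
  offset=7 (pos 1, char 'b'): match length 0
  offset=8 (pos 0, char 'b'): match length 0
Longest match has length 3 at offset 3.
next_char = character at position 8 + 3 = 11 -> 'b'

Best match: offset=3, length=3 (matching 'cbf' starting at position 5)
LZ77 triple: (3, 3, 'b')


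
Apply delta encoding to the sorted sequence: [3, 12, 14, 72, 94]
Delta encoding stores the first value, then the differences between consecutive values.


First value: 3
Deltas:
  12 - 3 = 9
  14 - 12 = 2
  72 - 14 = 58
  94 - 72 = 22


Delta encoded: [3, 9, 2, 58, 22]


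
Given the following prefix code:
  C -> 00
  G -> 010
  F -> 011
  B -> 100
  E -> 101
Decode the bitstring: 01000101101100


Decoding step by step:
Bits 010 -> G
Bits 00 -> C
Bits 101 -> E
Bits 101 -> E
Bits 100 -> B


Decoded message: GCEEB


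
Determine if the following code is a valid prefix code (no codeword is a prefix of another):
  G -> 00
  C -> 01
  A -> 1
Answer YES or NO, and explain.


Checking each pair (does one codeword prefix another?):
  G='00' vs C='01': no prefix
  G='00' vs A='1': no prefix
  C='01' vs G='00': no prefix
  C='01' vs A='1': no prefix
  A='1' vs G='00': no prefix
  A='1' vs C='01': no prefix
No violation found over all pairs.

YES -- this is a valid prefix code. No codeword is a prefix of any other codeword.


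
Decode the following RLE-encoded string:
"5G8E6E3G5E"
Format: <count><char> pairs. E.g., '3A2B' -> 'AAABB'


Expanding each <count><char> pair:
  5G -> 'GGGGG'
  8E -> 'EEEEEEEE'
  6E -> 'EEEEEE'
  3G -> 'GGG'
  5E -> 'EEEEE'

Decoded = GGGGGEEEEEEEEEEEEEEGGGEEEEE


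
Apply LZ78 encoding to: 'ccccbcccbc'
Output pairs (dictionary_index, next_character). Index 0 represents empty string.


LZ78 encoding steps:
Dictionary: {0: ''}
Step 1: w='' (idx 0), next='c' -> output (0, 'c'), add 'c' as idx 1
Step 2: w='c' (idx 1), next='c' -> output (1, 'c'), add 'cc' as idx 2
Step 3: w='c' (idx 1), next='b' -> output (1, 'b'), add 'cb' as idx 3
Step 4: w='cc' (idx 2), next='c' -> output (2, 'c'), add 'ccc' as idx 4
Step 5: w='' (idx 0), next='b' -> output (0, 'b'), add 'b' as idx 5
Step 6: w='c' (idx 1), end of input -> output (1, '')


Encoded: [(0, 'c'), (1, 'c'), (1, 'b'), (2, 'c'), (0, 'b'), (1, '')]


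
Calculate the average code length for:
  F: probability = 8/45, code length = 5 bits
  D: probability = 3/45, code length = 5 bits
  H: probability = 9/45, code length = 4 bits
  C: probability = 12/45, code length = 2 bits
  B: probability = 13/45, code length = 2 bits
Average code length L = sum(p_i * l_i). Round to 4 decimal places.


Weighted contributions p_i * l_i:
  F: (8/45) * 5 = 40/45
  D: (3/45) * 5 = 15/45
  H: (9/45) * 4 = 36/45
  C: (12/45) * 2 = 24/45
  B: (13/45) * 2 = 26/45
Sum = (40 + 15 + 36 + 24 + 26)/45 = 141/45

L = 141/45 = 3.1333 bits/symbol


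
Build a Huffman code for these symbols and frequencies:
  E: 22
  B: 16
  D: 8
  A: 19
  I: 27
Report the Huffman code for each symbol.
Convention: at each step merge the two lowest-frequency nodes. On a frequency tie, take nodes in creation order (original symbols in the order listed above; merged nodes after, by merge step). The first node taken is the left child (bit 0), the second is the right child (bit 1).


Huffman tree construction:
Step 1: Merge D(8) + B(16) = 24
Step 2: Merge A(19) + E(22) = 41
Step 3: Merge (D+B)(24) + I(27) = 51
Step 4: Merge (A+E)(41) + ((D+B)+I)(51) = 92
Read each symbol's code off the tree from the root (left child = 0, right child = 1).

Codes:
  E: 01 (length 2)
  B: 101 (length 3)
  D: 100 (length 3)
  A: 00 (length 2)
  I: 11 (length 2)
Average code length: 208/92 = 2.2609 bits/symbol


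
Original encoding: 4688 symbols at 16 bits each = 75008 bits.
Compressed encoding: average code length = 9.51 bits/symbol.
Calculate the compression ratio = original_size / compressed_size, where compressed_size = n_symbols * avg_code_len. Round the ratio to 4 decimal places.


original_size = n_symbols * orig_bits = 4688 * 16 = 75008 bits
compressed_size = n_symbols * avg_code_len = 4688 * 9.51 = 44582.88 bits
ratio = original_size / compressed_size = 75008 / 44582.88 = 1.6824

Compression ratio = 1.6824


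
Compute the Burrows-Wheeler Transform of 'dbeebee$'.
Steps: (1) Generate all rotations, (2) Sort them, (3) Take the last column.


Rotations (sorted):
  0: $dbeebee -> last char: e
  1: bee$dbee -> last char: e
  2: beebee$d -> last char: d
  3: dbeebee$ -> last char: $
  4: e$dbeebe -> last char: e
  5: ebee$dbe -> last char: e
  6: ee$dbeeb -> last char: b
  7: eebee$db -> last char: b


BWT = eed$eebb


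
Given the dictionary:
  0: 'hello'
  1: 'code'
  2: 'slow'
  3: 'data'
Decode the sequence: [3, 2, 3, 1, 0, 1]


Look up each index in the dictionary:
  3 -> 'data'
  2 -> 'slow'
  3 -> 'data'
  1 -> 'code'
  0 -> 'hello'
  1 -> 'code'

Decoded: "data slow data code hello code"


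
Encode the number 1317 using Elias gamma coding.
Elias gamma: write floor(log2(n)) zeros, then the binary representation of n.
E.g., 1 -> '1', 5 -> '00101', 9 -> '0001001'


num_bits = floor(log2(1317)) + 1 = 11
leading_zeros = num_bits - 1 = 10
binary(1317) = 10100100101

Elias gamma(1317) = '0000000000' + '10100100101' = 000000000010100100101 (21 bits)


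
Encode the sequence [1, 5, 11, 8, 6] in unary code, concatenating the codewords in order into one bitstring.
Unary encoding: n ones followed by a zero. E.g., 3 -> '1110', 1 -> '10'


Encode each number as n ones followed by a terminating 0:
  1 -> 10 (2 bits)
  5 -> 111110 (6 bits)
  11 -> 111111111110 (12 bits)
  8 -> 111111110 (9 bits)
  6 -> 1111110 (7 bits)
Total length = 2 + 6 + 12 + 9 + 7 = 36 bits.

Unary([1, 5, 11, 8, 6]) = 101111101111111111101111111101111110 (36 bits)


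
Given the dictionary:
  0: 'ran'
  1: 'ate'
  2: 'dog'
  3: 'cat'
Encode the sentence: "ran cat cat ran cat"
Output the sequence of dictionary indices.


Look up each word in the dictionary:
  'ran' -> 0
  'cat' -> 3
  'cat' -> 3
  'ran' -> 0
  'cat' -> 3

Encoded: [0, 3, 3, 0, 3]


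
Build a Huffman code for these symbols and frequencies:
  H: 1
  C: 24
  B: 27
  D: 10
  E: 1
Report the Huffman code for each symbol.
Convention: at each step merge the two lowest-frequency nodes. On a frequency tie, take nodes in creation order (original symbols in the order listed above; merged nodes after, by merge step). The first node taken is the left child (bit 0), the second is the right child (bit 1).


Huffman tree construction:
Step 1: Merge H(1) + E(1) = 2
Step 2: Merge (H+E)(2) + D(10) = 12
Step 3: Merge ((H+E)+D)(12) + C(24) = 36
Step 4: Merge B(27) + (((H+E)+D)+C)(36) = 63
Read each symbol's code off the tree from the root (left child = 0, right child = 1).

Codes:
  H: 1000 (length 4)
  C: 11 (length 2)
  B: 0 (length 1)
  D: 101 (length 3)
  E: 1001 (length 4)
Average code length: 113/63 = 1.7937 bits/symbol


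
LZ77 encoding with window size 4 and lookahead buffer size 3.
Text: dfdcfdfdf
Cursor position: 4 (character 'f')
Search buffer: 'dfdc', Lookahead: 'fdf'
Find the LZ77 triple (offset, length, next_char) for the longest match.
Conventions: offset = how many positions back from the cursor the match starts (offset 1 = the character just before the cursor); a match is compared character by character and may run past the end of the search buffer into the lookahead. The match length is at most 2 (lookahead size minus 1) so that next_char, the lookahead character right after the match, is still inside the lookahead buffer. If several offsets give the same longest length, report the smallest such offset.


Try each offset into the search buffer:
  offset=1 (pos 3, char 'c'): match length 0
  offset=2 (pos 2, char 'd'): match length 0
  offset=3 (pos 1, char 'f'): match length 2
  offset=4 (pos 0, char 'd'): match length 0
Longest match has length 2 at offset 3.
next_char = character at position 4 + 2 = 6 -> 'f'

Best match: offset=3, length=2 (matching 'fd' starting at position 1)
LZ77 triple: (3, 2, 'f')


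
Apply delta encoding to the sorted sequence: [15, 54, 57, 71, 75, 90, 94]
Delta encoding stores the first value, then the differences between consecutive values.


First value: 15
Deltas:
  54 - 15 = 39
  57 - 54 = 3
  71 - 57 = 14
  75 - 71 = 4
  90 - 75 = 15
  94 - 90 = 4


Delta encoded: [15, 39, 3, 14, 4, 15, 4]


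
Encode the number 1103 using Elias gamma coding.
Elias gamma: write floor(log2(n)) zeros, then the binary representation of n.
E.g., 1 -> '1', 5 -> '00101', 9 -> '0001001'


num_bits = floor(log2(1103)) + 1 = 11
leading_zeros = num_bits - 1 = 10
binary(1103) = 10001001111

Elias gamma(1103) = '0000000000' + '10001001111' = 000000000010001001111 (21 bits)


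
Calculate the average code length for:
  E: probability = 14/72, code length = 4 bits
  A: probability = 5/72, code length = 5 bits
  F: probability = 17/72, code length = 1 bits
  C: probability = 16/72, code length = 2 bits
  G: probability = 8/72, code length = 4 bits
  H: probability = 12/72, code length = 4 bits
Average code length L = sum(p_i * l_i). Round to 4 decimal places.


Weighted contributions p_i * l_i:
  E: (14/72) * 4 = 56/72
  A: (5/72) * 5 = 25/72
  F: (17/72) * 1 = 17/72
  C: (16/72) * 2 = 32/72
  G: (8/72) * 4 = 32/72
  H: (12/72) * 4 = 48/72
Sum = (56 + 25 + 17 + 32 + 32 + 48)/72 = 210/72

L = 210/72 = 2.9167 bits/symbol


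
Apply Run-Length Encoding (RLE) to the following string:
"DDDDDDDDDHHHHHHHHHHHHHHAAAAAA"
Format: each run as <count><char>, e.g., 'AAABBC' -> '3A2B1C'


Scanning runs left to right:
  i=0: run of 'D' x 9 -> '9D'
  i=9: run of 'H' x 14 -> '14H'
  i=23: run of 'A' x 6 -> '6A'

RLE = 9D14H6A


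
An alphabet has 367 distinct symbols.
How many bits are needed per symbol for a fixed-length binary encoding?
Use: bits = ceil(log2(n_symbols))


log2(367) = 8.5196
Bracket: 2^8 = 256 < 367 <= 2^9 = 512
So ceil(log2(367)) = 9

bits = ceil(log2(367)) = ceil(8.5196) = 9 bits


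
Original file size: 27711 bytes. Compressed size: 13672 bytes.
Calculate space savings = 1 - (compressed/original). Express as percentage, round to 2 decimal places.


ratio = compressed/original = 13672/27711 = 0.493378
savings = 1 - ratio = 1 - 0.493378 = 0.506622
as a percentage: 0.506622 * 100 = 50.66%

Space savings = 1 - 13672/27711 = 50.66%


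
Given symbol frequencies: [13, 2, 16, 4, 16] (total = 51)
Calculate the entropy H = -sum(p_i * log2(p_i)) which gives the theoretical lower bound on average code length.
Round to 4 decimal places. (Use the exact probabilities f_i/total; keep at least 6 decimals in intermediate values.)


Per-symbol terms -p_i * log2(p_i) with p_i = f_i/51:
  p = 13/51 = 0.254902: log2(p) = -1.971986, -p*log2(p) = 0.502663
  p = 2/51 = 0.039216: log2(p) = -4.672425, -p*log2(p) = 0.183232
  p = 16/51 = 0.313725: log2(p) = -1.672425, -p*log2(p) = 0.524682
  p = 4/51 = 0.078431: log2(p) = -3.672425, -p*log2(p) = 0.288033
  p = 16/51 = 0.313725: log2(p) = -1.672425, -p*log2(p) = 0.524682
H = 0.502663 + 0.183232 + 0.524682 + 0.288033 + 0.524682 = 2.023292

H = 2.0233 bits/symbol


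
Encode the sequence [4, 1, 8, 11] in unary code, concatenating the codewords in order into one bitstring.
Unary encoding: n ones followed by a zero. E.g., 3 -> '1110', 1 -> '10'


Encode each number as n ones followed by a terminating 0:
  4 -> 11110 (5 bits)
  1 -> 10 (2 bits)
  8 -> 111111110 (9 bits)
  11 -> 111111111110 (12 bits)
Total length = 5 + 2 + 9 + 12 = 28 bits.

Unary([4, 1, 8, 11]) = 1111010111111110111111111110 (28 bits)


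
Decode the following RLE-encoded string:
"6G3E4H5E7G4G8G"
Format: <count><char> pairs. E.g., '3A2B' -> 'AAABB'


Expanding each <count><char> pair:
  6G -> 'GGGGGG'
  3E -> 'EEE'
  4H -> 'HHHH'
  5E -> 'EEEEE'
  7G -> 'GGGGGGG'
  4G -> 'GGGG'
  8G -> 'GGGGGGGG'

Decoded = GGGGGGEEEHHHHEEEEEGGGGGGGGGGGGGGGGGGG


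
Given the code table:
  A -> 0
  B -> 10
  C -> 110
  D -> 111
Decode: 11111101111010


Decoding:
111 -> D
111 -> D
0 -> A
111 -> D
10 -> B
10 -> B


Result: DDADBB


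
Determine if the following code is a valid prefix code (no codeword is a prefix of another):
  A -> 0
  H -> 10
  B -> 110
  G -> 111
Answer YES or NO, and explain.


Checking each pair (does one codeword prefix another?):
  A='0' vs H='10': no prefix
  A='0' vs B='110': no prefix
  A='0' vs G='111': no prefix
  H='10' vs A='0': no prefix
  H='10' vs B='110': no prefix
  H='10' vs G='111': no prefix
  B='110' vs A='0': no prefix
  B='110' vs H='10': no prefix
  B='110' vs G='111': no prefix
  G='111' vs A='0': no prefix
  G='111' vs H='10': no prefix
  G='111' vs B='110': no prefix
No violation found over all pairs.

YES -- this is a valid prefix code. No codeword is a prefix of any other codeword.


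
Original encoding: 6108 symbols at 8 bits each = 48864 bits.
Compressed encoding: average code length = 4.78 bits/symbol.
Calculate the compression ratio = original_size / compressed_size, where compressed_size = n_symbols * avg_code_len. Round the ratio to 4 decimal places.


original_size = n_symbols * orig_bits = 6108 * 8 = 48864 bits
compressed_size = n_symbols * avg_code_len = 6108 * 4.78 = 29196.24 bits
ratio = original_size / compressed_size = 48864 / 29196.24 = 1.6736

Compression ratio = 1.6736


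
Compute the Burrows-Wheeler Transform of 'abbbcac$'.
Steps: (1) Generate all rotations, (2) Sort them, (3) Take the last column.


Rotations (sorted):
  0: $abbbcac -> last char: c
  1: abbbcac$ -> last char: $
  2: ac$abbbc -> last char: c
  3: bbbcac$a -> last char: a
  4: bbcac$ab -> last char: b
  5: bcac$abb -> last char: b
  6: c$abbbca -> last char: a
  7: cac$abbb -> last char: b


BWT = c$cabbab


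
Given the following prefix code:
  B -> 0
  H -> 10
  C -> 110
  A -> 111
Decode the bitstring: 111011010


Decoding step by step:
Bits 111 -> A
Bits 0 -> B
Bits 110 -> C
Bits 10 -> H


Decoded message: ABCH


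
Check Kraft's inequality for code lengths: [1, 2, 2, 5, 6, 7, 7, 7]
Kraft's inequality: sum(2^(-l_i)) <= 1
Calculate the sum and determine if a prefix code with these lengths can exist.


Sum = 2^(-1) + 2^(-2) + 2^(-2) + 2^(-5) + 2^(-6) + 2^(-7) + 2^(-7) + 2^(-7)
    = 0.5 + 0.25 + 0.25 + 0.03125 + 0.015625 + 0.0078125 + 0.0078125 + 0.0078125
    = 137/128 = 1.0703125
Since 1.0703125 > 1, Kraft's inequality is NOT satisfied.
A prefix code with these lengths CANNOT exist.

Kraft sum = 1.0703125. Not satisfied.


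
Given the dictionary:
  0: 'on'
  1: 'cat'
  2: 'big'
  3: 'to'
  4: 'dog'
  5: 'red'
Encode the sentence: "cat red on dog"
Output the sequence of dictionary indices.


Look up each word in the dictionary:
  'cat' -> 1
  'red' -> 5
  'on' -> 0
  'dog' -> 4

Encoded: [1, 5, 0, 4]


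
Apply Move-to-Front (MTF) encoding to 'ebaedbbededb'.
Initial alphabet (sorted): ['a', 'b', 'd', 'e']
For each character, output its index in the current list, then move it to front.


MTF encoding:
'e': index 3 in ['a', 'b', 'd', 'e'] -> ['e', 'a', 'b', 'd']
'b': index 2 in ['e', 'a', 'b', 'd'] -> ['b', 'e', 'a', 'd']
'a': index 2 in ['b', 'e', 'a', 'd'] -> ['a', 'b', 'e', 'd']
'e': index 2 in ['a', 'b', 'e', 'd'] -> ['e', 'a', 'b', 'd']
'd': index 3 in ['e', 'a', 'b', 'd'] -> ['d', 'e', 'a', 'b']
'b': index 3 in ['d', 'e', 'a', 'b'] -> ['b', 'd', 'e', 'a']
'b': index 0 in ['b', 'd', 'e', 'a'] -> ['b', 'd', 'e', 'a']
'e': index 2 in ['b', 'd', 'e', 'a'] -> ['e', 'b', 'd', 'a']
'd': index 2 in ['e', 'b', 'd', 'a'] -> ['d', 'e', 'b', 'a']
'e': index 1 in ['d', 'e', 'b', 'a'] -> ['e', 'd', 'b', 'a']
'd': index 1 in ['e', 'd', 'b', 'a'] -> ['d', 'e', 'b', 'a']
'b': index 2 in ['d', 'e', 'b', 'a'] -> ['b', 'd', 'e', 'a']


Output: [3, 2, 2, 2, 3, 3, 0, 2, 2, 1, 1, 2]


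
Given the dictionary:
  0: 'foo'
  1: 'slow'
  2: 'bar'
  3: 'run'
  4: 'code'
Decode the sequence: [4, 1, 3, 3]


Look up each index in the dictionary:
  4 -> 'code'
  1 -> 'slow'
  3 -> 'run'
  3 -> 'run'

Decoded: "code slow run run"


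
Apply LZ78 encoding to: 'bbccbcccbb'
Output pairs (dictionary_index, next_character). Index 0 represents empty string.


LZ78 encoding steps:
Dictionary: {0: ''}
Step 1: w='' (idx 0), next='b' -> output (0, 'b'), add 'b' as idx 1
Step 2: w='b' (idx 1), next='c' -> output (1, 'c'), add 'bc' as idx 2
Step 3: w='' (idx 0), next='c' -> output (0, 'c'), add 'c' as idx 3
Step 4: w='bc' (idx 2), next='c' -> output (2, 'c'), add 'bcc' as idx 4
Step 5: w='c' (idx 3), next='b' -> output (3, 'b'), add 'cb' as idx 5
Step 6: w='b' (idx 1), end of input -> output (1, '')


Encoded: [(0, 'b'), (1, 'c'), (0, 'c'), (2, 'c'), (3, 'b'), (1, '')]


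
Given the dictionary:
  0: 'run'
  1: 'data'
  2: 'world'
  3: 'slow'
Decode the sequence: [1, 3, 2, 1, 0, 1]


Look up each index in the dictionary:
  1 -> 'data'
  3 -> 'slow'
  2 -> 'world'
  1 -> 'data'
  0 -> 'run'
  1 -> 'data'

Decoded: "data slow world data run data"


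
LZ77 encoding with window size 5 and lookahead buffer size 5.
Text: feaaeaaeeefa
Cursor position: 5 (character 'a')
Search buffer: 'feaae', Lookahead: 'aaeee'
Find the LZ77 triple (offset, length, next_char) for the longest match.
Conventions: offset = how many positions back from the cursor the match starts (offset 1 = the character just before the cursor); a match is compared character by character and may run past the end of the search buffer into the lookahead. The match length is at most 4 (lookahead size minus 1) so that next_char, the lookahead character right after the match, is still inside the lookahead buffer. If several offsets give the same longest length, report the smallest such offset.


Try each offset into the search buffer:
  offset=1 (pos 4, char 'e'): match length 0
  offset=2 (pos 3, char 'a'): match length 1
  offset=3 (pos 2, char 'a'): match length 3
  offset=4 (pos 1, char 'e'): match length 0
  offset=5 (pos 0, char 'f'): match length 0
Longest match has length 3 at offset 3.
next_char = character at position 5 + 3 = 8 -> 'e'

Best match: offset=3, length=3 (matching 'aae' starting at position 2)
LZ77 triple: (3, 3, 'e')


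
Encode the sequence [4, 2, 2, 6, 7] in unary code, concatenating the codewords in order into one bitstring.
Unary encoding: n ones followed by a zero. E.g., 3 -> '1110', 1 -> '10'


Encode each number as n ones followed by a terminating 0:
  4 -> 11110 (5 bits)
  2 -> 110 (3 bits)
  2 -> 110 (3 bits)
  6 -> 1111110 (7 bits)
  7 -> 11111110 (8 bits)
Total length = 5 + 3 + 3 + 7 + 8 = 26 bits.

Unary([4, 2, 2, 6, 7]) = 11110110110111111011111110 (26 bits)


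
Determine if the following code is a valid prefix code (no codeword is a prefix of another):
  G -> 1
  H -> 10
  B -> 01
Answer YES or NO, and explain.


Checking each pair (does one codeword prefix another?):
  G='1' vs H='10': prefix -- VIOLATION

NO -- this is NOT a valid prefix code. G (1) is a prefix of H (10).


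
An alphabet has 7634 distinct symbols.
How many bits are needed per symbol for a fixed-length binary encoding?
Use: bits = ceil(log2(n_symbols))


log2(7634) = 12.8982
Bracket: 2^12 = 4096 < 7634 <= 2^13 = 8192
So ceil(log2(7634)) = 13

bits = ceil(log2(7634)) = ceil(12.8982) = 13 bits


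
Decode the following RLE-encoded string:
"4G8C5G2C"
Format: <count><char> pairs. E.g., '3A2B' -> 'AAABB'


Expanding each <count><char> pair:
  4G -> 'GGGG'
  8C -> 'CCCCCCCC'
  5G -> 'GGGGG'
  2C -> 'CC'

Decoded = GGGGCCCCCCCCGGGGGCC


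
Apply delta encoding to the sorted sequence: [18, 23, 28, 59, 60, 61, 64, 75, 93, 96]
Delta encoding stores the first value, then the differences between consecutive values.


First value: 18
Deltas:
  23 - 18 = 5
  28 - 23 = 5
  59 - 28 = 31
  60 - 59 = 1
  61 - 60 = 1
  64 - 61 = 3
  75 - 64 = 11
  93 - 75 = 18
  96 - 93 = 3


Delta encoded: [18, 5, 5, 31, 1, 1, 3, 11, 18, 3]


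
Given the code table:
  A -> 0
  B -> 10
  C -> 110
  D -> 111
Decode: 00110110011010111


Decoding:
0 -> A
0 -> A
110 -> C
110 -> C
0 -> A
110 -> C
10 -> B
111 -> D


Result: AACCACBD


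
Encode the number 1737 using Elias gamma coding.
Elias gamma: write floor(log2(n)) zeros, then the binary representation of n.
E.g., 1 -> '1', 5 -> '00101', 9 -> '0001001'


num_bits = floor(log2(1737)) + 1 = 11
leading_zeros = num_bits - 1 = 10
binary(1737) = 11011001001

Elias gamma(1737) = '0000000000' + '11011001001' = 000000000011011001001 (21 bits)


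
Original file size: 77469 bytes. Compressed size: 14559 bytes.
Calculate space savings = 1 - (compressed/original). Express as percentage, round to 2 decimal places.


ratio = compressed/original = 14559/77469 = 0.187933
savings = 1 - ratio = 1 - 0.187933 = 0.812067
as a percentage: 0.812067 * 100 = 81.21%

Space savings = 1 - 14559/77469 = 81.21%


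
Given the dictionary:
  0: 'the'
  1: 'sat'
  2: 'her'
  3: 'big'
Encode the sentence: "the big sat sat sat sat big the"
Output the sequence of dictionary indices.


Look up each word in the dictionary:
  'the' -> 0
  'big' -> 3
  'sat' -> 1
  'sat' -> 1
  'sat' -> 1
  'sat' -> 1
  'big' -> 3
  'the' -> 0

Encoded: [0, 3, 1, 1, 1, 1, 3, 0]


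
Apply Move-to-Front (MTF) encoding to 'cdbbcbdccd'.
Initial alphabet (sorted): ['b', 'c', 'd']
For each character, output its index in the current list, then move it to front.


MTF encoding:
'c': index 1 in ['b', 'c', 'd'] -> ['c', 'b', 'd']
'd': index 2 in ['c', 'b', 'd'] -> ['d', 'c', 'b']
'b': index 2 in ['d', 'c', 'b'] -> ['b', 'd', 'c']
'b': index 0 in ['b', 'd', 'c'] -> ['b', 'd', 'c']
'c': index 2 in ['b', 'd', 'c'] -> ['c', 'b', 'd']
'b': index 1 in ['c', 'b', 'd'] -> ['b', 'c', 'd']
'd': index 2 in ['b', 'c', 'd'] -> ['d', 'b', 'c']
'c': index 2 in ['d', 'b', 'c'] -> ['c', 'd', 'b']
'c': index 0 in ['c', 'd', 'b'] -> ['c', 'd', 'b']
'd': index 1 in ['c', 'd', 'b'] -> ['d', 'c', 'b']


Output: [1, 2, 2, 0, 2, 1, 2, 2, 0, 1]


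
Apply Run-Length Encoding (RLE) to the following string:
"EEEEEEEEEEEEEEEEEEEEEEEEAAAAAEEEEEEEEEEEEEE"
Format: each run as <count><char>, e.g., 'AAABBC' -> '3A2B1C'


Scanning runs left to right:
  i=0: run of 'E' x 24 -> '24E'
  i=24: run of 'A' x 5 -> '5A'
  i=29: run of 'E' x 14 -> '14E'

RLE = 24E5A14E


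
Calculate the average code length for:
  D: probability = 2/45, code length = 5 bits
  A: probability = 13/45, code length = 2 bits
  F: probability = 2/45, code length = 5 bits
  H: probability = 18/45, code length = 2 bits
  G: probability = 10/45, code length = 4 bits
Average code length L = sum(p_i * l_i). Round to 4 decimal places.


Weighted contributions p_i * l_i:
  D: (2/45) * 5 = 10/45
  A: (13/45) * 2 = 26/45
  F: (2/45) * 5 = 10/45
  H: (18/45) * 2 = 36/45
  G: (10/45) * 4 = 40/45
Sum = (10 + 26 + 10 + 36 + 40)/45 = 122/45

L = 122/45 = 2.7111 bits/symbol


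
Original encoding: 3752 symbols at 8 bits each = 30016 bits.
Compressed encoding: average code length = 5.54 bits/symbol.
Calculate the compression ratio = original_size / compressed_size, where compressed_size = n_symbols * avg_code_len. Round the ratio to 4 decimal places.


original_size = n_symbols * orig_bits = 3752 * 8 = 30016 bits
compressed_size = n_symbols * avg_code_len = 3752 * 5.54 = 20786.08 bits
ratio = original_size / compressed_size = 30016 / 20786.08 = 1.444

Compression ratio = 1.444


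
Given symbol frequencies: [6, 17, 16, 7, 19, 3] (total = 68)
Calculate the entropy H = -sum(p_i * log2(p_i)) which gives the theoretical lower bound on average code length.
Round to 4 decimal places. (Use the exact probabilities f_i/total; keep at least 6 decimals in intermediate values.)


Per-symbol terms -p_i * log2(p_i) with p_i = f_i/68:
  p = 6/68 = 0.088235: log2(p) = -3.502500, -p*log2(p) = 0.309044
  p = 17/68 = 0.250000: log2(p) = -2.000000, -p*log2(p) = 0.500000
  p = 16/68 = 0.235294: log2(p) = -2.087463, -p*log2(p) = 0.491168
  p = 7/68 = 0.102941: log2(p) = -3.280108, -p*log2(p) = 0.337658
  p = 19/68 = 0.279412: log2(p) = -1.839535, -p*log2(p) = 0.513988
  p = 3/68 = 0.044118: log2(p) = -4.502500, -p*log2(p) = 0.198640
H = 0.309044 + 0.500000 + 0.491168 + 0.337658 + 0.513988 + 0.198640 = 2.350498

H = 2.3505 bits/symbol


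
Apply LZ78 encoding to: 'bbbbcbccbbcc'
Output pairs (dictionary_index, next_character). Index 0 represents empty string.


LZ78 encoding steps:
Dictionary: {0: ''}
Step 1: w='' (idx 0), next='b' -> output (0, 'b'), add 'b' as idx 1
Step 2: w='b' (idx 1), next='b' -> output (1, 'b'), add 'bb' as idx 2
Step 3: w='b' (idx 1), next='c' -> output (1, 'c'), add 'bc' as idx 3
Step 4: w='bc' (idx 3), next='c' -> output (3, 'c'), add 'bcc' as idx 4
Step 5: w='bb' (idx 2), next='c' -> output (2, 'c'), add 'bbc' as idx 5
Step 6: w='' (idx 0), next='c' -> output (0, 'c'), add 'c' as idx 6


Encoded: [(0, 'b'), (1, 'b'), (1, 'c'), (3, 'c'), (2, 'c'), (0, 'c')]


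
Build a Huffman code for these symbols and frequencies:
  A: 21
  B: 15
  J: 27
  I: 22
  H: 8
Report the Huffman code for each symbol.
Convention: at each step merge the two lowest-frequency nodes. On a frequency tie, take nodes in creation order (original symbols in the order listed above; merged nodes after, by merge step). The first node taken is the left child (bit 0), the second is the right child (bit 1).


Huffman tree construction:
Step 1: Merge H(8) + B(15) = 23
Step 2: Merge A(21) + I(22) = 43
Step 3: Merge (H+B)(23) + J(27) = 50
Step 4: Merge (A+I)(43) + ((H+B)+J)(50) = 93
Read each symbol's code off the tree from the root (left child = 0, right child = 1).

Codes:
  A: 00 (length 2)
  B: 101 (length 3)
  J: 11 (length 2)
  I: 01 (length 2)
  H: 100 (length 3)
Average code length: 209/93 = 2.2473 bits/symbol


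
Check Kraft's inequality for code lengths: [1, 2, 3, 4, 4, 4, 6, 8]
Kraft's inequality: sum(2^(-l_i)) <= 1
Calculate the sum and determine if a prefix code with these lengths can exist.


Sum = 2^(-1) + 2^(-2) + 2^(-3) + 2^(-4) + 2^(-4) + 2^(-4) + 2^(-6) + 2^(-8)
    = 0.5 + 0.25 + 0.125 + 0.0625 + 0.0625 + 0.0625 + 0.015625 + 0.00390625
    = 277/256 = 1.08203125
Since 1.08203125 > 1, Kraft's inequality is NOT satisfied.
A prefix code with these lengths CANNOT exist.

Kraft sum = 1.08203125. Not satisfied.


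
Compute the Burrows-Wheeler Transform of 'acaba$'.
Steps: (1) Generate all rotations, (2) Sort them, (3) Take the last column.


Rotations (sorted):
  0: $acaba -> last char: a
  1: a$acab -> last char: b
  2: aba$ac -> last char: c
  3: acaba$ -> last char: $
  4: ba$aca -> last char: a
  5: caba$a -> last char: a


BWT = abc$aa


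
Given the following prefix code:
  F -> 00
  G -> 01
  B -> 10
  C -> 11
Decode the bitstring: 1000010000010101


Decoding step by step:
Bits 10 -> B
Bits 00 -> F
Bits 01 -> G
Bits 00 -> F
Bits 00 -> F
Bits 01 -> G
Bits 01 -> G
Bits 01 -> G


Decoded message: BFGFFGGG


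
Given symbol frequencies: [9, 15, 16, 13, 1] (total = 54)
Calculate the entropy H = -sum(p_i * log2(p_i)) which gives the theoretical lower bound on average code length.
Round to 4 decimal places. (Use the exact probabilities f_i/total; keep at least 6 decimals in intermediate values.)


Per-symbol terms -p_i * log2(p_i) with p_i = f_i/54:
  p = 9/54 = 0.166667: log2(p) = -2.584963, -p*log2(p) = 0.430827
  p = 15/54 = 0.277778: log2(p) = -1.847997, -p*log2(p) = 0.513332
  p = 16/54 = 0.296296: log2(p) = -1.754888, -p*log2(p) = 0.519967
  p = 13/54 = 0.240741: log2(p) = -2.054448, -p*log2(p) = 0.494589
  p = 1/54 = 0.018519: log2(p) = -5.754888, -p*log2(p) = 0.106572
H = 0.430827 + 0.513332 + 0.519967 + 0.494589 + 0.106572 = 2.065287

H = 2.0653 bits/symbol


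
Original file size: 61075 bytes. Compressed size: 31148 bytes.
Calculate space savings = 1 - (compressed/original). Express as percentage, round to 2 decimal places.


ratio = compressed/original = 31148/61075 = 0.509996
savings = 1 - ratio = 1 - 0.509996 = 0.490004
as a percentage: 0.490004 * 100 = 49.0%

Space savings = 1 - 31148/61075 = 49.0%


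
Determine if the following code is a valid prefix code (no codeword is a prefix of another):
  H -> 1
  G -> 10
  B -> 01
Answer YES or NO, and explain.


Checking each pair (does one codeword prefix another?):
  H='1' vs G='10': prefix -- VIOLATION

NO -- this is NOT a valid prefix code. H (1) is a prefix of G (10).


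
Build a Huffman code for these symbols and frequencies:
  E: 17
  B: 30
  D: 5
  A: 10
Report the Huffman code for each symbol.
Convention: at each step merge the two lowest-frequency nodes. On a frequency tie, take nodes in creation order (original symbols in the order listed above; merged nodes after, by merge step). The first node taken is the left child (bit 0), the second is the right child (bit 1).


Huffman tree construction:
Step 1: Merge D(5) + A(10) = 15
Step 2: Merge (D+A)(15) + E(17) = 32
Step 3: Merge B(30) + ((D+A)+E)(32) = 62
Read each symbol's code off the tree from the root (left child = 0, right child = 1).

Codes:
  E: 11 (length 2)
  B: 0 (length 1)
  D: 100 (length 3)
  A: 101 (length 3)
Average code length: 109/62 = 1.7581 bits/symbol


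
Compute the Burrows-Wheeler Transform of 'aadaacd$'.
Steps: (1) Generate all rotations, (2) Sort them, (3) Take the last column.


Rotations (sorted):
  0: $aadaacd -> last char: d
  1: aacd$aad -> last char: d
  2: aadaacd$ -> last char: $
  3: acd$aada -> last char: a
  4: adaacd$a -> last char: a
  5: cd$aadaa -> last char: a
  6: d$aadaac -> last char: c
  7: daacd$aa -> last char: a


BWT = dd$aaaca


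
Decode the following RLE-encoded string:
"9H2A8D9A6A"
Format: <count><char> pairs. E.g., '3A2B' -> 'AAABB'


Expanding each <count><char> pair:
  9H -> 'HHHHHHHHH'
  2A -> 'AA'
  8D -> 'DDDDDDDD'
  9A -> 'AAAAAAAAA'
  6A -> 'AAAAAA'

Decoded = HHHHHHHHHAADDDDDDDDAAAAAAAAAAAAAAA


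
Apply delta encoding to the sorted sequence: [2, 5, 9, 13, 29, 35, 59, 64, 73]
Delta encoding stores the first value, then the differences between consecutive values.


First value: 2
Deltas:
  5 - 2 = 3
  9 - 5 = 4
  13 - 9 = 4
  29 - 13 = 16
  35 - 29 = 6
  59 - 35 = 24
  64 - 59 = 5
  73 - 64 = 9


Delta encoded: [2, 3, 4, 4, 16, 6, 24, 5, 9]


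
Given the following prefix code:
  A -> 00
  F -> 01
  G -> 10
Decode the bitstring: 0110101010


Decoding step by step:
Bits 01 -> F
Bits 10 -> G
Bits 10 -> G
Bits 10 -> G
Bits 10 -> G


Decoded message: FGGGG


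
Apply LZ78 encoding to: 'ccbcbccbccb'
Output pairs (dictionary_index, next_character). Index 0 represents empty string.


LZ78 encoding steps:
Dictionary: {0: ''}
Step 1: w='' (idx 0), next='c' -> output (0, 'c'), add 'c' as idx 1
Step 2: w='c' (idx 1), next='b' -> output (1, 'b'), add 'cb' as idx 2
Step 3: w='cb' (idx 2), next='c' -> output (2, 'c'), add 'cbc' as idx 3
Step 4: w='cbc' (idx 3), next='c' -> output (3, 'c'), add 'cbcc' as idx 4
Step 5: w='' (idx 0), next='b' -> output (0, 'b'), add 'b' as idx 5


Encoded: [(0, 'c'), (1, 'b'), (2, 'c'), (3, 'c'), (0, 'b')]


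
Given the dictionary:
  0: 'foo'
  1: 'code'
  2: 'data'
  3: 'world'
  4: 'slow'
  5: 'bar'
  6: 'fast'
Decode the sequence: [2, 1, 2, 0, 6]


Look up each index in the dictionary:
  2 -> 'data'
  1 -> 'code'
  2 -> 'data'
  0 -> 'foo'
  6 -> 'fast'

Decoded: "data code data foo fast"


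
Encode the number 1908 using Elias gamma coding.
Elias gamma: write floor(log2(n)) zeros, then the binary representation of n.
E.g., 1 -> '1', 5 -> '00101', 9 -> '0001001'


num_bits = floor(log2(1908)) + 1 = 11
leading_zeros = num_bits - 1 = 10
binary(1908) = 11101110100

Elias gamma(1908) = '0000000000' + '11101110100' = 000000000011101110100 (21 bits)


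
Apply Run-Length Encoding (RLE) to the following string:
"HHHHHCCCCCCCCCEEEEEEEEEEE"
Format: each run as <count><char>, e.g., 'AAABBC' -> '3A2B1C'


Scanning runs left to right:
  i=0: run of 'H' x 5 -> '5H'
  i=5: run of 'C' x 9 -> '9C'
  i=14: run of 'E' x 11 -> '11E'

RLE = 5H9C11E


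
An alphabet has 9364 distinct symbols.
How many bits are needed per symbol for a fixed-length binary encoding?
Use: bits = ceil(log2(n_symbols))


log2(9364) = 13.1929
Bracket: 2^13 = 8192 < 9364 <= 2^14 = 16384
So ceil(log2(9364)) = 14

bits = ceil(log2(9364)) = ceil(13.1929) = 14 bits


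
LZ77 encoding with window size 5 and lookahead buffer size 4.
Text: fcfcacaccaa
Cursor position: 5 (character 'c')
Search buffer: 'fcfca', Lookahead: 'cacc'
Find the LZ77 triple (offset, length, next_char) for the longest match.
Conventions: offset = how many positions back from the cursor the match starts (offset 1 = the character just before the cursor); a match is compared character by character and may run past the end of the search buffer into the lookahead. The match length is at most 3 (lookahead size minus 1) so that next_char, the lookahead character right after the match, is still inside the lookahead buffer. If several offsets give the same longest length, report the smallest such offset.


Try each offset into the search buffer:
  offset=1 (pos 4, char 'a'): match length 0
  offset=2 (pos 3, char 'c'): match length 3
  offset=3 (pos 2, char 'f'): match length 0
  offset=4 (pos 1, char 'c'): match length 1
  offset=5 (pos 0, char 'f'): match length 0
Longest match has length 3 at offset 2.
next_char = character at position 5 + 3 = 8 -> 'c'

Best match: offset=2, length=3 (matching 'cac' starting at position 3)
LZ77 triple: (2, 3, 'c')


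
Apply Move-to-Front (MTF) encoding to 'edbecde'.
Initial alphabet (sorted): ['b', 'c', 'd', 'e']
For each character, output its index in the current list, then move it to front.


MTF encoding:
'e': index 3 in ['b', 'c', 'd', 'e'] -> ['e', 'b', 'c', 'd']
'd': index 3 in ['e', 'b', 'c', 'd'] -> ['d', 'e', 'b', 'c']
'b': index 2 in ['d', 'e', 'b', 'c'] -> ['b', 'd', 'e', 'c']
'e': index 2 in ['b', 'd', 'e', 'c'] -> ['e', 'b', 'd', 'c']
'c': index 3 in ['e', 'b', 'd', 'c'] -> ['c', 'e', 'b', 'd']
'd': index 3 in ['c', 'e', 'b', 'd'] -> ['d', 'c', 'e', 'b']
'e': index 2 in ['d', 'c', 'e', 'b'] -> ['e', 'd', 'c', 'b']


Output: [3, 3, 2, 2, 3, 3, 2]


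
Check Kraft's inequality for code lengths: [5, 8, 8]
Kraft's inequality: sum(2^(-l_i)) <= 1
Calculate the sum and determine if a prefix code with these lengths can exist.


Sum = 2^(-5) + 2^(-8) + 2^(-8)
    = 0.03125 + 0.00390625 + 0.00390625
    = 10/256 = 0.0390625
Since 0.0390625 <= 1, Kraft's inequality IS satisfied.
A prefix code with these lengths CAN exist.

Kraft sum = 0.0390625. Satisfied.


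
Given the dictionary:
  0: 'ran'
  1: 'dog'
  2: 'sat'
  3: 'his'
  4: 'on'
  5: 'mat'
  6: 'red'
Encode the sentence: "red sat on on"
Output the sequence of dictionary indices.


Look up each word in the dictionary:
  'red' -> 6
  'sat' -> 2
  'on' -> 4
  'on' -> 4

Encoded: [6, 2, 4, 4]


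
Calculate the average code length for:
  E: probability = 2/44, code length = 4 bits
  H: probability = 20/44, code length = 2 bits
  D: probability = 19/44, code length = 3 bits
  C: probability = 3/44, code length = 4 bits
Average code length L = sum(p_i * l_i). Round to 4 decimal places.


Weighted contributions p_i * l_i:
  E: (2/44) * 4 = 8/44
  H: (20/44) * 2 = 40/44
  D: (19/44) * 3 = 57/44
  C: (3/44) * 4 = 12/44
Sum = (8 + 40 + 57 + 12)/44 = 117/44

L = 117/44 = 2.6591 bits/symbol


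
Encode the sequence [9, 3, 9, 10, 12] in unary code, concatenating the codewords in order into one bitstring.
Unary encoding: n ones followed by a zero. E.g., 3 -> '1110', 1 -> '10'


Encode each number as n ones followed by a terminating 0:
  9 -> 1111111110 (10 bits)
  3 -> 1110 (4 bits)
  9 -> 1111111110 (10 bits)
  10 -> 11111111110 (11 bits)
  12 -> 1111111111110 (13 bits)
Total length = 10 + 4 + 10 + 11 + 13 = 48 bits.

Unary([9, 3, 9, 10, 12]) = 111111111011101111111110111111111101111111111110 (48 bits)


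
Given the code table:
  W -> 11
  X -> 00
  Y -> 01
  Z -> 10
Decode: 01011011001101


Decoding:
01 -> Y
01 -> Y
10 -> Z
11 -> W
00 -> X
11 -> W
01 -> Y


Result: YYZWXWY


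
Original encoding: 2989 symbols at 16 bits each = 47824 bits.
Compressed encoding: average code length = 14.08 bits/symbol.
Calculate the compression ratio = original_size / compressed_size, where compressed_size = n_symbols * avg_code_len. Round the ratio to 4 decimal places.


original_size = n_symbols * orig_bits = 2989 * 16 = 47824 bits
compressed_size = n_symbols * avg_code_len = 2989 * 14.08 = 42085.12 bits
ratio = original_size / compressed_size = 47824 / 42085.12 = 1.1364

Compression ratio = 1.1364


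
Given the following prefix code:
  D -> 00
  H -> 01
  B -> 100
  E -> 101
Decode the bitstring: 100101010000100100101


Decoding step by step:
Bits 100 -> B
Bits 101 -> E
Bits 01 -> H
Bits 00 -> D
Bits 00 -> D
Bits 100 -> B
Bits 100 -> B
Bits 101 -> E


Decoded message: BEHDDBBE


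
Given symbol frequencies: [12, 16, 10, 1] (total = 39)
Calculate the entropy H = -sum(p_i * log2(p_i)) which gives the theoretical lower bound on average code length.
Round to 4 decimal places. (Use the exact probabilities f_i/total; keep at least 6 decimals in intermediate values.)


Per-symbol terms -p_i * log2(p_i) with p_i = f_i/39:
  p = 12/39 = 0.307692: log2(p) = -1.700440, -p*log2(p) = 0.523212
  p = 16/39 = 0.410256: log2(p) = -1.285402, -p*log2(p) = 0.527345
  p = 10/39 = 0.256410: log2(p) = -1.963474, -p*log2(p) = 0.503455
  p = 1/39 = 0.025641: log2(p) = -5.285402, -p*log2(p) = 0.135523
H = 0.523212 + 0.527345 + 0.503455 + 0.135523 = 1.689535

H = 1.6895 bits/symbol


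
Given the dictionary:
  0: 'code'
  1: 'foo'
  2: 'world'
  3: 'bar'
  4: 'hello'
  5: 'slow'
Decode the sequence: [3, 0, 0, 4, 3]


Look up each index in the dictionary:
  3 -> 'bar'
  0 -> 'code'
  0 -> 'code'
  4 -> 'hello'
  3 -> 'bar'

Decoded: "bar code code hello bar"
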